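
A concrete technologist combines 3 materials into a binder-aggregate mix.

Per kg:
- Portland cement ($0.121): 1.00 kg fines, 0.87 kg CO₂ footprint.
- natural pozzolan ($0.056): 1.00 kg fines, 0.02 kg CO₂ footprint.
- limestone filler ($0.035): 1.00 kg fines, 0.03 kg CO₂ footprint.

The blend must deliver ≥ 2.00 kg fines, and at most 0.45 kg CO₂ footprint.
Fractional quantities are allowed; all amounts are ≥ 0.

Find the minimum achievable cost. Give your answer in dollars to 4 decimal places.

Set it up as a linear program. Let x1 = kg of Portland cement, x2 = kg of natural pozzolan, x3 = kg of limestone filler.
Minimize 0.121x1 + 0.056x2 + 0.035x3 with:
  1x1 + 1x2 + 1x3 ≥ 2   (fines)
  0.87x1 + 0.02x2 + 0.03x3 ≤ 0.45   (CO₂ footprint)
  x1, x2, x3 ≥ 0.
The cheapest feasible vertex uses only limestone filler; Portland cement, natural pozzolan are not used. Binding constraint: fines.
Optimal quantities: limestone filler = 2 kg.
Objective = 0.035·2 = 0.070000.

$0.0700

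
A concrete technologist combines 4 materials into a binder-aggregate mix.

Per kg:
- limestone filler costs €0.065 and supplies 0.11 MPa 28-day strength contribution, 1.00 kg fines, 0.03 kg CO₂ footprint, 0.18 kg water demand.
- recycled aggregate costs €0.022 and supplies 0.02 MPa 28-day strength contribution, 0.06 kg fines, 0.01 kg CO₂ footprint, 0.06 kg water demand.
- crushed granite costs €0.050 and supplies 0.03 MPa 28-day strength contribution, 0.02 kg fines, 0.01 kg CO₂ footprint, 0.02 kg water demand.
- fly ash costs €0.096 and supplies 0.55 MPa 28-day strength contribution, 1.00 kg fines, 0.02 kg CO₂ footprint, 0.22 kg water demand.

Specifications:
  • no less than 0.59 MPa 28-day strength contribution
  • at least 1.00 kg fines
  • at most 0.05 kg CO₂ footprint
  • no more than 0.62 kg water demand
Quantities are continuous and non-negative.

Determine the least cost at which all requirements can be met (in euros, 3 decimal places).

This is a linear program. Let x1 = kg of limestone filler, x2 = kg of recycled aggregate, x3 = kg of crushed granite, x4 = kg of fly ash.
Minimise 0.065x1 + 0.022x2 + 0.05x3 + 0.096x4 with:
  0.11x1 + 0.02x2 + 0.03x3 + 0.55x4 ≥ 0.59   (28-day strength contribution)
  1x1 + 0.06x2 + 0.02x3 + 1x4 ≥ 1   (fines)
  0.03x1 + 0.01x2 + 0.01x3 + 0.02x4 ≤ 0.05   (CO₂ footprint)
  0.18x1 + 0.06x2 + 0.02x3 + 0.22x4 ≤ 0.62   (water demand)
  x1, x2, x3, x4 ≥ 0.
The optimal basis is {fly ash}; limestone filler, recycled aggregate, crushed granite drop out. Binding constraint: 28-day strength contribution.
So fly ash = 1.073 kg.
Cost = 0.096·1.073 = 0.10301.

€0.103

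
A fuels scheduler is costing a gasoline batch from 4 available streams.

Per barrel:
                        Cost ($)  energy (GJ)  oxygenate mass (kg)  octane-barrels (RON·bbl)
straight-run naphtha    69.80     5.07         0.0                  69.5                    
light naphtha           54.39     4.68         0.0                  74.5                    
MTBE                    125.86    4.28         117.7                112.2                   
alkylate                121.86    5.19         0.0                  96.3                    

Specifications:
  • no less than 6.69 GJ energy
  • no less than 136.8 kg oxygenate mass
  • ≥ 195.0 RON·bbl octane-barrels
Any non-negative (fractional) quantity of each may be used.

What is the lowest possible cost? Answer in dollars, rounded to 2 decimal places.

$193.44

Let x1 = barrels of straight-run naphtha, x2 = barrels of light naphtha, x3 = barrels of MTBE, x4 = barrels of alkylate.
Minimize 69.8x1 + 54.39x2 + 125.86x3 + 121.86x4 subject to:
  5.07x1 + 4.68x2 + 4.28x3 + 5.19x4 ≥ 6.69   (energy)
  117.7x3 ≥ 136.8   (oxygenate mass)
  69.5x1 + 74.5x2 + 112.2x3 + 96.3x4 ≥ 195   (octane-barrels)
  x1, x2, x3, x4 ≥ 0.
At the optimum only light naphtha, MTBE are positive (straight-run naphtha, alkylate = 0). Binding constraints: oxygenate mass and octane-barrels.
That vertex is x2 = 0.86701, x3 = 1.1623.
Hence cost = 54.39·0.86701 + 125.86·1.1623 = $193.4438.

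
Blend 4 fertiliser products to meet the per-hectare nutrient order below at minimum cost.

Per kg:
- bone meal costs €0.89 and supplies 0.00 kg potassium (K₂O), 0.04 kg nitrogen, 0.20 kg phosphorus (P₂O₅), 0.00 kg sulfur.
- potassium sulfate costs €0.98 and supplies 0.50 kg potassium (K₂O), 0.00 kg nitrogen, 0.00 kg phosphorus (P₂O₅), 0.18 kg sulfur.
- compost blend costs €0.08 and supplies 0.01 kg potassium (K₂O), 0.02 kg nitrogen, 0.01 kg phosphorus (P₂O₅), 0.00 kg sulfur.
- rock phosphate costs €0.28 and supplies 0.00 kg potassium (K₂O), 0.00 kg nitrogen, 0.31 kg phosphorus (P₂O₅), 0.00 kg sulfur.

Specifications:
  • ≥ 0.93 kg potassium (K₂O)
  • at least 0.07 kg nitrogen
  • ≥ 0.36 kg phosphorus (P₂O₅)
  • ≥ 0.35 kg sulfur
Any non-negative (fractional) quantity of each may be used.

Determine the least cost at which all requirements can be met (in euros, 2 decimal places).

Treat it as an LP. Let x1 = kg of bone meal, x2 = kg of potassium sulfate, x3 = kg of compost blend, x4 = kg of rock phosphate.
Minimise 0.89x1 + 0.98x2 + 0.08x3 + 0.28x4 subject to:
  0.5x2 + 0.01x3 ≥ 0.93   (potassium (K₂O))
  0.04x1 + 0.02x3 ≥ 0.07   (nitrogen)
  0.2x1 + 0.01x3 + 0.31x4 ≥ 0.36   (phosphorus (P₂O₅))
  0.18x2 ≥ 0.35   (sulfur)
  x1, x2, x3, x4 ≥ 0.
The cheapest feasible vertex uses only potassium sulfate, compost blend, rock phosphate; bone meal is not used. Binding constraints: nitrogen, phosphorus (P₂O₅), sulfur.
So potassium sulfate = 1.944 kg, compost blend = 3.5 kg, rock phosphate = 1.048 kg.
Objective = 0.98·1.944 + 0.08·3.5 + 0.28·1.048 = 2.4786.

€2.48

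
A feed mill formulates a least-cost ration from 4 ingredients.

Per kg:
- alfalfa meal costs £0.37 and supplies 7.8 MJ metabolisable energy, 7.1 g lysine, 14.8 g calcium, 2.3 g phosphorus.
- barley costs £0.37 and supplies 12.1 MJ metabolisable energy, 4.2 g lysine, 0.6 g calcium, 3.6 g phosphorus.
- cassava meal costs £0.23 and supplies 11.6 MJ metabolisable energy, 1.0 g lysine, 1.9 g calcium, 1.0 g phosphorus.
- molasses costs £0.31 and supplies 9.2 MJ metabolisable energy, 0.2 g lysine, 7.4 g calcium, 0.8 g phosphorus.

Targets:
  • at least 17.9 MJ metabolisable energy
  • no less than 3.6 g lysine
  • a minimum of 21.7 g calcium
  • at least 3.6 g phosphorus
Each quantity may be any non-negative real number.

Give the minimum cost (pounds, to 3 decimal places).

£0.654

Let x1 = kg of alfalfa meal, x2 = kg of barley, x3 = kg of cassava meal, x4 = kg of molasses.
Minimise 0.37x1 + 0.37x2 + 0.23x3 + 0.31x4 with:
  7.8x1 + 12.1x2 + 11.6x3 + 9.2x4 ≥ 17.9   (metabolisable energy)
  7.1x1 + 4.2x2 + 1x3 + 0.2x4 ≥ 3.6   (lysine)
  14.8x1 + 0.6x2 + 1.9x3 + 7.4x4 ≥ 21.7   (calcium)
  2.3x1 + 3.6x2 + 1x3 + 0.8x4 ≥ 3.6   (phosphorus)
  x1, x2, x3, x4 ≥ 0.
The cheapest feasible vertex uses only alfalfa meal, cassava meal; barley, molasses are not used. Binding constraints: metabolisable energy and calcium.
That vertex is x1 = 1.388, x3 = 0.6098.
Hence cost = 0.37·1.388 + 0.23·0.6098 = £0.65381.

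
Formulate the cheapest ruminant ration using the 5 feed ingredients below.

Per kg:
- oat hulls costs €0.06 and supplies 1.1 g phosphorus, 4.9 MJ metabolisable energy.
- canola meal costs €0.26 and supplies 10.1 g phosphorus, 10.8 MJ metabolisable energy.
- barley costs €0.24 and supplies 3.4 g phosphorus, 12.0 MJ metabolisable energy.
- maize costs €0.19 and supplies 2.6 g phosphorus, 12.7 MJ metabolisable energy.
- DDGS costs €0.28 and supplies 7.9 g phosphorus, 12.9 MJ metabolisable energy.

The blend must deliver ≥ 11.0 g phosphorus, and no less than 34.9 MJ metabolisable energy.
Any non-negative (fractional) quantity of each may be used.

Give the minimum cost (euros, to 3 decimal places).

Let x1 = kg of oat hulls, x2 = kg of canola meal, x3 = kg of barley, x4 = kg of maize, x5 = kg of DDGS.
Minimize 0.06x1 + 0.26x2 + 0.24x3 + 0.19x4 + 0.28x5 subject to:
  1.1x1 + 10.1x2 + 3.4x3 + 2.6x4 + 7.9x5 ≥ 11   (phosphorus)
  4.9x1 + 10.8x2 + 12x3 + 12.7x4 + 12.9x5 ≥ 34.9   (metabolisable energy)
  x1, x2, x3, x4, x5 ≥ 0.
At the optimum only oat hulls, canola meal are positive (barley, maize, DDGS = 0). There the phosphorus and metabolisable energy constraints are tight.
Solving gives x1 = 6.214, x2 = 0.4124.
Hence cost = 0.06·6.214 + 0.26·0.4124 = €0.48006.

€0.480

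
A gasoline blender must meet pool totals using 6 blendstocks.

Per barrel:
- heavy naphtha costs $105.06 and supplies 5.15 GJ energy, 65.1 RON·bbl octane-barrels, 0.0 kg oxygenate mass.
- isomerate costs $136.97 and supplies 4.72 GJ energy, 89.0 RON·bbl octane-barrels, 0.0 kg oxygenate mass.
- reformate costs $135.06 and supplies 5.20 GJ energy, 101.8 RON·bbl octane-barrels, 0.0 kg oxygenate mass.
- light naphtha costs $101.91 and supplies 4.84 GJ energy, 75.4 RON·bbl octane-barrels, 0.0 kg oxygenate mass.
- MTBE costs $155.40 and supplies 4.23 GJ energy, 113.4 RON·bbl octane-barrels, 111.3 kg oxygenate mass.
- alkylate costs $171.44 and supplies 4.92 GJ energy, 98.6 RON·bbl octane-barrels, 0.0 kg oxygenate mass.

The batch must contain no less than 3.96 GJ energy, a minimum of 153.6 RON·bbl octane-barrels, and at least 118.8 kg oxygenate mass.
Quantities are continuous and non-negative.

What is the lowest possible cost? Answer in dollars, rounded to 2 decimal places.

Let x1 = barrels of heavy naphtha, x2 = barrels of isomerate, x3 = barrels of reformate, x4 = barrels of light naphtha, x5 = barrels of MTBE, x6 = barrels of alkylate.
Minimise 105.06x1 + 136.97x2 + 135.06x3 + 101.91x4 + 155.4x5 + 171.44x6 s.t.:
  5.15x1 + 4.72x2 + 5.2x3 + 4.84x4 + 4.23x5 + 4.92x6 ≥ 3.96   (energy)
  65.1x1 + 89x2 + 101.8x3 + 75.4x4 + 113.4x5 + 98.6x6 ≥ 153.6   (octane-barrels)
  111.3x5 ≥ 118.8   (oxygenate mass)
  x1, x2, x3, x4, x5, x6 ≥ 0.
The cheapest feasible vertex uses only reformate, MTBE; heavy naphtha, isomerate, light naphtha, alkylate are not used. The octane-barrels and oxygenate mass requirements are met with equality.
That vertex is x3 = 0.31983, x5 = 1.0674.
Objective = 135.06·0.31983 + 155.4·1.0674 = 209.0702.

$209.07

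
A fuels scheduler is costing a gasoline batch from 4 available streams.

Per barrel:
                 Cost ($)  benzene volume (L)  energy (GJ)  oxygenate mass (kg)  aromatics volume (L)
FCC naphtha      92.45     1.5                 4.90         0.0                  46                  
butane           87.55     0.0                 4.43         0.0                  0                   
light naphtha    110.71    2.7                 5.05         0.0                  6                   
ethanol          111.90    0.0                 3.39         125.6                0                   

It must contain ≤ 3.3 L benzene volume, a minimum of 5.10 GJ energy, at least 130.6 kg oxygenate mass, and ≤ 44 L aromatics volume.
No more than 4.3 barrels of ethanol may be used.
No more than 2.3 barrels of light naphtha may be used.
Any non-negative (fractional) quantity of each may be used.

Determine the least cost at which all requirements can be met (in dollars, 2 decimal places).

$146.07

Let x1 = barrels of FCC naphtha, x2 = barrels of butane, x3 = barrels of light naphtha, x4 = barrels of ethanol.
Minimise 92.45x1 + 87.55x2 + 110.71x3 + 111.9x4 subject to:
  1.5x1 + 2.7x3 ≤ 3.3   (benzene volume)
  4.9x1 + 4.43x2 + 5.05x3 + 3.39x4 ≥ 5.1   (energy)
  125.6x4 ≥ 130.6   (oxygenate mass)
  46x1 + 6x3 ≤ 44   (aromatics volume)
  x4 ≤ 4.3
  x3 ≤ 2.3
  x1, x2, x3, x4 ≥ 0.
At the optimum only FCC naphtha, ethanol are positive (butane, light naphtha = 0). Binding constraints: energy and oxygenate mass.
Optimal quantities: FCC naphtha = 0.32144 barrels, ethanol = 1.0398 barrels.
Cost = 92.45·0.32144 + 111.9·1.0398 = 146.0707.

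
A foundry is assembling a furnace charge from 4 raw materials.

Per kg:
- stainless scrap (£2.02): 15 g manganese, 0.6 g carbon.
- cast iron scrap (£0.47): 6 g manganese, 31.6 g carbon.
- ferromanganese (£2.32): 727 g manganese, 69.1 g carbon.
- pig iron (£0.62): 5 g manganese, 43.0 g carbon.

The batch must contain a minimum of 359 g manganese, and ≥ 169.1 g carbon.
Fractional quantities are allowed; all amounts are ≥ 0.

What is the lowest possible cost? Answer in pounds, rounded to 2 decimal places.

£3.06

Treat it as an LP. Let x1 = kg of stainless scrap, x2 = kg of cast iron scrap, x3 = kg of ferromanganese, x4 = kg of pig iron.
min 2.02x1 + 0.47x2 + 2.32x3 + 0.62x4 with:
  15x1 + 6x2 + 727x3 + 5x4 ≥ 359   (manganese)
  0.6x1 + 31.6x2 + 69.1x3 + 43x4 ≥ 169.1   (carbon)
  x1, x2, x3, x4 ≥ 0.
At the optimum only ferromanganese, pig iron are positive (stainless scrap, cast iron scrap = 0). There the manganese and carbon constraints are tight.
That vertex is x3 = 0.472, x4 = 3.174.
Objective = 2.32·0.472 + 0.62·3.174 = 3.0629.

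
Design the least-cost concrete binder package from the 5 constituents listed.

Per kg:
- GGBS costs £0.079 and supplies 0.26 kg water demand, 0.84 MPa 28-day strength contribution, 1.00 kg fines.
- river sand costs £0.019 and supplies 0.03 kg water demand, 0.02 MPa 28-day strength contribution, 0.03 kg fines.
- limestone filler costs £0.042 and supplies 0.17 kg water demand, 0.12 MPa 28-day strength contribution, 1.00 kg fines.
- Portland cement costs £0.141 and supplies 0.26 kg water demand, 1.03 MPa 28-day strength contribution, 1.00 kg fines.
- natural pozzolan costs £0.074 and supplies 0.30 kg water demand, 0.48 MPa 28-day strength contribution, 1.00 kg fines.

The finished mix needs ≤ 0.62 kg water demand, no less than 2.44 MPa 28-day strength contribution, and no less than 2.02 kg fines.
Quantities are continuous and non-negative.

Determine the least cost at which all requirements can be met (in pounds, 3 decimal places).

Treat it as an LP. Let x1 = kg of GGBS, x2 = kg of river sand, x3 = kg of limestone filler, x4 = kg of Portland cement, x5 = kg of natural pozzolan.
Minimize 0.079x1 + 0.019x2 + 0.042x3 + 0.141x4 + 0.074x5 subject to:
  0.26x1 + 0.03x2 + 0.17x3 + 0.26x4 + 0.3x5 ≤ 0.62   (water demand)
  0.84x1 + 0.02x2 + 0.12x3 + 1.03x4 + 0.48x5 ≥ 2.44   (28-day strength contribution)
  1x1 + 0.03x2 + 1x3 + 1x4 + 1x5 ≥ 2.02   (fines)
  x1, x2, x3, x4, x5 ≥ 0.
At the optimum only GGBS, Portland cement are positive (river sand, limestone filler, natural pozzolan = 0). There the water demand and 28-day strength contribution constraints are tight.
That vertex is x1 = 0.08502, x4 = 2.3.
Cost = 0.079·0.08502 + 0.141·2.3 = 0.33102.

£0.331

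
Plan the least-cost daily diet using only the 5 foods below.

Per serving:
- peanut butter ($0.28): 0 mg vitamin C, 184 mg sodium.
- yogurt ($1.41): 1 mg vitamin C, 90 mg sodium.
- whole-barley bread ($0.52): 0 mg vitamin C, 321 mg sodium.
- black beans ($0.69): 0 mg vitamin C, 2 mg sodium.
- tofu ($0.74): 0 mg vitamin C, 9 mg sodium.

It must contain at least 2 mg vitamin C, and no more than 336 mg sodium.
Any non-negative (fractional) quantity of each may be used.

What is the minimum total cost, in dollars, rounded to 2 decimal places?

Let x1 = servings of peanut butter, x2 = servings of yogurt, x3 = servings of whole-barley bread, x4 = servings of black beans, x5 = servings of tofu.
Minimize 0.28x1 + 1.41x2 + 0.52x3 + 0.69x4 + 0.74x5 subject to:
  1x2 ≥ 2   (vitamin C)
  184x1 + 90x2 + 321x3 + 2x4 + 9x5 ≤ 336   (sodium)
  x1, x2, x3, x4, x5 ≥ 0.
The minimum-cost mix takes nothing from peanut butter, whole-barley bread, black beans, tofu — only yogurt. Binding constraint: vitamin C.
So yogurt = 2 servings.
Objective = 1.41·2 = 2.8200.

$2.82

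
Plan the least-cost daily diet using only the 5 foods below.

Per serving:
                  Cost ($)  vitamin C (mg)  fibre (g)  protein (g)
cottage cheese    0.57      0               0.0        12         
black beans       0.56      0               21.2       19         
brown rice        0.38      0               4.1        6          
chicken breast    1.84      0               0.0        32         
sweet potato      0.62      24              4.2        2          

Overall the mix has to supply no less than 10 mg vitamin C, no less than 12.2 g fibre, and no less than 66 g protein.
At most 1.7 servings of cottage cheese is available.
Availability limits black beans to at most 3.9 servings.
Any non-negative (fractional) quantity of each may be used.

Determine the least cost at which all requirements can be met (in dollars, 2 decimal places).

$2.18

Let x1 = servings of cottage cheese, x2 = servings of black beans, x3 = servings of brown rice, x4 = servings of chicken breast, x5 = servings of sweet potato.
Minimise 0.57x1 + 0.56x2 + 0.38x3 + 1.84x4 + 0.62x5 subject to:
  24x5 ≥ 10   (vitamin C)
  21.2x2 + 4.1x3 + 4.2x5 ≥ 12.2   (fibre)
  12x1 + 19x2 + 6x3 + 32x4 + 2x5 ≥ 66   (protein)
  x1 ≤ 1.7
  x2 ≤ 3.9
  x1, x2, x3, x4, x5 ≥ 0.
The optimal basis is {black beans, sweet potato}; cottage cheese, brown rice, chicken breast drop out. The vitamin C and protein requirements are met with equality.
So black beans = 3.43 servings, sweet potato = 0.4167 servings.
Cost = 0.56·3.43 + 0.62·0.4167 = 2.1792.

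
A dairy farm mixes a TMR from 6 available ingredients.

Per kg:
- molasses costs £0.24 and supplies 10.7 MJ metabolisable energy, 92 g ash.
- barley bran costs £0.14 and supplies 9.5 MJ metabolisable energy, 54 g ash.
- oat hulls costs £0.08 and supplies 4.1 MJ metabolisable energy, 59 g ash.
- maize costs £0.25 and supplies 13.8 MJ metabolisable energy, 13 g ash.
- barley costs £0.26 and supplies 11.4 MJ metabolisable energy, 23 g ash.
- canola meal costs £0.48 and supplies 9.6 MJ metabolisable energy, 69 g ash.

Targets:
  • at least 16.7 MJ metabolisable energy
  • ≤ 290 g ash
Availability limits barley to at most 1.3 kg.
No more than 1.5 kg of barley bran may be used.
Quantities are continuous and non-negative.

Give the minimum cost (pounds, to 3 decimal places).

£0.254

Let x1 = kg of molasses, x2 = kg of barley bran, x3 = kg of oat hulls, x4 = kg of maize, x5 = kg of barley, x6 = kg of canola meal.
Minimize 0.24x1 + 0.14x2 + 0.08x3 + 0.25x4 + 0.26x5 + 0.48x6 with:
  10.7x1 + 9.5x2 + 4.1x3 + 13.8x4 + 11.4x5 + 9.6x6 ≥ 16.7   (metabolisable energy)
  92x1 + 54x2 + 59x3 + 13x4 + 23x5 + 69x6 ≤ 290   (ash)
  x5 ≤ 1.3
  x2 ≤ 1.5
  x1, x2, x3, x4, x5, x6 ≥ 0.
At the optimum only barley bran, maize are positive (molasses, oat hulls, barley, canola meal = 0). There the metabolisable energy and the barley bran cap constraints are tight.
Optimal quantities: barley bran = 1.5 kg, maize = 0.1775 kg.
Cost = 0.14·1.5 + 0.25·0.1775 = 0.25438.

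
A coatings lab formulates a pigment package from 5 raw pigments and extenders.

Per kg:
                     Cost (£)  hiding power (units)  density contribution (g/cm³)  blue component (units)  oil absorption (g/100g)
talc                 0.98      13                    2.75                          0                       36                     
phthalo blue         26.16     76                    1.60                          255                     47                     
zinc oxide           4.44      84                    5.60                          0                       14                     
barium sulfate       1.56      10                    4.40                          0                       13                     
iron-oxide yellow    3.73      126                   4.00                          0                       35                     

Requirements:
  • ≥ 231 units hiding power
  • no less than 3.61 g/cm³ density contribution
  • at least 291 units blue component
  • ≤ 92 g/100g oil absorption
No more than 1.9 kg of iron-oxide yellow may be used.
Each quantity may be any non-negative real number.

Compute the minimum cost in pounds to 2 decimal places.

£34.48

Set it up as a linear program. Let x1 = kg of talc, x2 = kg of phthalo blue, x3 = kg of zinc oxide, x4 = kg of barium sulfate, x5 = kg of iron-oxide yellow.
min 0.98x1 + 26.16x2 + 4.44x3 + 1.56x4 + 3.73x5 with:
  13x1 + 76x2 + 84x3 + 10x4 + 126x5 ≥ 231   (hiding power)
  2.75x1 + 1.6x2 + 5.6x3 + 4.4x4 + 4x5 ≥ 3.61   (density contribution)
  255x2 ≥ 291   (blue component)
  36x1 + 47x2 + 14x3 + 13x4 + 35x5 ≤ 92   (oil absorption)
  x5 ≤ 1.9
  x1, x2, x3, x4, x5 ≥ 0.
The optimal basis is {phthalo blue, zinc oxide, iron-oxide yellow}; talc, barium sulfate drop out. Binding constraints: hiding power, blue component, oil absorption.
Optimal quantities: phthalo blue = 1.141 kg, zinc oxide = 0.1833 kg, iron-oxide yellow = 1.023 kg.
Hence cost = 26.16·1.141 + 4.44·0.1833 + 3.73·1.023 = £34.4782.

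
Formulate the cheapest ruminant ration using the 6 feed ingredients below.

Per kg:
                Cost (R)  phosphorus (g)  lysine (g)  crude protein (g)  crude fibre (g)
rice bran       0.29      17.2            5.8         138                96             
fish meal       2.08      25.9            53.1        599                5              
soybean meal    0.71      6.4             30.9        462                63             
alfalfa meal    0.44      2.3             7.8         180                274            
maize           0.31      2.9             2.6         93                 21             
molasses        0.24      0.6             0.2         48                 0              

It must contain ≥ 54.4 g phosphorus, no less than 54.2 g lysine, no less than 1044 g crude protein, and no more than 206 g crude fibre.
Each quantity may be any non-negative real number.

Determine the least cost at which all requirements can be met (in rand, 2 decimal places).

Set it up as a linear program. Let x1 = kg of rice bran, x2 = kg of fish meal, x3 = kg of soybean meal, x4 = kg of alfalfa meal, x5 = kg of maize, x6 = kg of molasses.
min 0.29x1 + 2.08x2 + 0.71x3 + 0.44x4 + 0.31x5 + 0.24x6 with:
  17.2x1 + 25.9x2 + 6.4x3 + 2.3x4 + 2.9x5 + 0.6x6 ≥ 54.4   (phosphorus)
  5.8x1 + 53.1x2 + 30.9x3 + 7.8x4 + 2.6x5 + 0.2x6 ≥ 54.2   (lysine)
  138x1 + 599x2 + 462x3 + 180x4 + 93x5 + 48x6 ≥ 1044   (crude protein)
  96x1 + 5x2 + 63x3 + 274x4 + 21x5 ≤ 206   (crude fibre)
  x1, x2, x3, x4, x5, x6 ≥ 0.
At the optimum only rice bran, fish meal, soybean meal are positive (alfalfa meal, maize, molasses = 0). Binding constraints: phosphorus, crude protein, crude fibre.
Solving gives x1 = 1.653, x2 = 0.8335, x3 = 0.6854.
Total cost: 0.29·1.653 + 2.08·0.8335 + 0.71·0.6854 = 2.6997.

R2.70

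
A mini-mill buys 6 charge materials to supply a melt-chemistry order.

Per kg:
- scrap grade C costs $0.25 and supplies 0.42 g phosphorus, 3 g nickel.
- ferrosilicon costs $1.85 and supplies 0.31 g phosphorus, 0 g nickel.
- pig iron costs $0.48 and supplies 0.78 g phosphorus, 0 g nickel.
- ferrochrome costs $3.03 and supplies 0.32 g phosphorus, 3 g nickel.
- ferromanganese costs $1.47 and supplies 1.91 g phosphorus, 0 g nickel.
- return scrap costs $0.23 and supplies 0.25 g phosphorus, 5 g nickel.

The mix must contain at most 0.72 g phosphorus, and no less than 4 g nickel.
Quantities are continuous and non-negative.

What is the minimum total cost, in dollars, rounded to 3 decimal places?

$0.184

Let x1 = kg of scrap grade C, x2 = kg of ferrosilicon, x3 = kg of pig iron, x4 = kg of ferrochrome, x5 = kg of ferromanganese, x6 = kg of return scrap.
min 0.25x1 + 1.85x2 + 0.48x3 + 3.03x4 + 1.47x5 + 0.23x6 subject to:
  0.42x1 + 0.31x2 + 0.78x3 + 0.32x4 + 1.91x5 + 0.25x6 ≤ 0.72   (phosphorus)
  3x1 + 3x4 + 5x6 ≥ 4   (nickel)
  x1, x2, x3, x4, x5, x6 ≥ 0.
The optimal basis is {return scrap}; scrap grade C, ferrosilicon, pig iron, ferrochrome, ferromanganese drop out. The nickel requirement is met with equality.
That vertex is x6 = 0.8.
Total cost: 0.23·0.8 = 0.18400.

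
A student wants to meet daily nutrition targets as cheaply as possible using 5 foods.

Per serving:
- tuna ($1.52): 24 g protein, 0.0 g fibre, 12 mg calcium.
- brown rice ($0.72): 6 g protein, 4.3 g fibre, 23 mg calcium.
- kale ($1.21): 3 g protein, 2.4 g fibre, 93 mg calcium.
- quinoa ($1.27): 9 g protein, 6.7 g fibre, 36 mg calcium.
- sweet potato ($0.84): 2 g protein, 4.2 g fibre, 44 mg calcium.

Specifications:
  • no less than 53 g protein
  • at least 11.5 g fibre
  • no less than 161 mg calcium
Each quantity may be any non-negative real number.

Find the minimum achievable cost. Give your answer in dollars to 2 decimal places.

$5.10

This is a linear program. Let x1 = servings of tuna, x2 = servings of brown rice, x3 = servings of kale, x4 = servings of quinoa, x5 = servings of sweet potato.
min 1.52x1 + 0.72x2 + 1.21x3 + 1.27x4 + 0.84x5 with:
  24x1 + 6x2 + 3x3 + 9x4 + 2x5 ≥ 53   (protein)
  4.3x2 + 2.4x3 + 6.7x4 + 4.2x5 ≥ 11.5   (fibre)
  12x1 + 23x2 + 93x3 + 36x4 + 44x5 ≥ 161   (calcium)
  x1, x2, x3, x4, x5 ≥ 0.
The cheapest feasible vertex uses only tuna, brown rice, kale; quinoa, sweet potato are not used. The protein, fibre, calcium requirements are met with equality.
That vertex is x1 = 1.554, x2 = 2.112, x3 = 1.008.
Objective = 1.52·1.554 + 0.72·2.112 + 1.21·1.008 = 5.1024.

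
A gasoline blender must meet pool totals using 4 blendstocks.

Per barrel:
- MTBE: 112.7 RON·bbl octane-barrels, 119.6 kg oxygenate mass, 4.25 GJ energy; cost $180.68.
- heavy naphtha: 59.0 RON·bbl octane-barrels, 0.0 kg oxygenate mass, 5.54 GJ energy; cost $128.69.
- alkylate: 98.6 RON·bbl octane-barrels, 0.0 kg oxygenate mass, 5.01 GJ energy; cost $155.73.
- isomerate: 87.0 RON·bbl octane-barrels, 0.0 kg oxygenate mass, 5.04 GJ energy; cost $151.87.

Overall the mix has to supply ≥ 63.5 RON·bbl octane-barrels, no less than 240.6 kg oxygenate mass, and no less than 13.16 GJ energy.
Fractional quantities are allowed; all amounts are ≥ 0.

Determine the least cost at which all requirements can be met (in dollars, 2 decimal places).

$470.57

Let x1 = barrels of MTBE, x2 = barrels of heavy naphtha, x3 = barrels of alkylate, x4 = barrels of isomerate.
Minimise 180.68x1 + 128.69x2 + 155.73x3 + 151.87x4 with:
  112.7x1 + 59x2 + 98.6x3 + 87x4 ≥ 63.5   (octane-barrels)
  119.6x1 ≥ 240.6   (oxygenate mass)
  4.25x1 + 5.54x2 + 5.01x3 + 5.04x4 ≥ 13.16   (energy)
  x1, x2, x3, x4 ≥ 0.
At the optimum only MTBE, heavy naphtha are positive (alkylate, isomerate = 0). Binding constraints: oxygenate mass and energy.
Solving gives x1 = 2.0117, x2 = 0.83218.
Objective = 180.68·2.0117 + 128.69·0.83218 = 470.5672.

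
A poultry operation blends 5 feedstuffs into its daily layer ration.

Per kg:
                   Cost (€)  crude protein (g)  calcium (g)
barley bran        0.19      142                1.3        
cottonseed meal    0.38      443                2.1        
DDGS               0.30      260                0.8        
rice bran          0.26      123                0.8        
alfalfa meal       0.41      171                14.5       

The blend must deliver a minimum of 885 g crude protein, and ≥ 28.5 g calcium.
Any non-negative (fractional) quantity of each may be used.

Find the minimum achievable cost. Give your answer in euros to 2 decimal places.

This is a linear program. Let x1 = kg of barley bran, x2 = kg of cottonseed meal, x3 = kg of DDGS, x4 = kg of rice bran, x5 = kg of alfalfa meal.
Minimise 0.19x1 + 0.38x2 + 0.3x3 + 0.26x4 + 0.41x5 s.t.:
  142x1 + 443x2 + 260x3 + 123x4 + 171x5 ≥ 885   (crude protein)
  1.3x1 + 2.1x2 + 0.8x3 + 0.8x4 + 14.5x5 ≥ 28.5   (calcium)
  x1, x2, x3, x4, x5 ≥ 0.
The minimum-cost mix takes nothing from barley bran, DDGS, rice bran — only cottonseed meal, alfalfa meal. There the crude protein and calcium constraints are tight.
That vertex is x2 = 1.312, x5 = 1.775.
Total cost: 0.38·1.312 + 0.41·1.775 = 1.2263.

€1.23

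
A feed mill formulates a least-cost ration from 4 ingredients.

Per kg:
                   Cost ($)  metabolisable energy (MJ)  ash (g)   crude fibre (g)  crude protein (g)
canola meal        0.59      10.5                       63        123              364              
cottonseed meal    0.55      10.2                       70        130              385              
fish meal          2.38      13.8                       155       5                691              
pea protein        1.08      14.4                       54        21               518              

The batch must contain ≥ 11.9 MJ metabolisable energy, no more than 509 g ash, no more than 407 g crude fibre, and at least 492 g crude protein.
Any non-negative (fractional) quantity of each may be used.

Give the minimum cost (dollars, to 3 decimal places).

This is a linear program. Let x1 = kg of canola meal, x2 = kg of cottonseed meal, x3 = kg of fish meal, x4 = kg of pea protein.
Minimize 0.59x1 + 0.55x2 + 2.38x3 + 1.08x4 with:
  10.5x1 + 10.2x2 + 13.8x3 + 14.4x4 ≥ 11.9   (metabolisable energy)
  63x1 + 70x2 + 155x3 + 54x4 ≤ 509   (ash)
  123x1 + 130x2 + 5x3 + 21x4 ≤ 407   (crude fibre)
  364x1 + 385x2 + 691x3 + 518x4 ≥ 492   (crude protein)
  x1, x2, x3, x4 ≥ 0.
The optimal basis is {cottonseed meal}; canola meal, fish meal, pea protein drop out. There the crude protein constraint is tight.
That vertex is x2 = 1.278.
Total cost: 0.55·1.278 = 0.70290.

$0.703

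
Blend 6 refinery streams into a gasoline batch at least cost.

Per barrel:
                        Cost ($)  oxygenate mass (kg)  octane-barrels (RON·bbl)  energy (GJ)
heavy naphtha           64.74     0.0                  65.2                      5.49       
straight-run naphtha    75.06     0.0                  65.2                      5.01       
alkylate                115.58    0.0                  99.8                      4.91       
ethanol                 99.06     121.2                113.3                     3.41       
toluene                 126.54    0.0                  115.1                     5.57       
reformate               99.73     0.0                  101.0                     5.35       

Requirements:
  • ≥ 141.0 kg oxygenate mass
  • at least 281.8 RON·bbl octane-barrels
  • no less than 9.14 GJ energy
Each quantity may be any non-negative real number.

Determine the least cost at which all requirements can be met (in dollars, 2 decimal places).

$247.83

Let x1 = barrels of heavy naphtha, x2 = barrels of straight-run naphtha, x3 = barrels of alkylate, x4 = barrels of ethanol, x5 = barrels of toluene, x6 = barrels of reformate.
Minimise 64.74x1 + 75.06x2 + 115.58x3 + 99.06x4 + 126.54x5 + 99.73x6 subject to:
  121.2x4 ≥ 141   (oxygenate mass)
  65.2x1 + 65.2x2 + 99.8x3 + 113.3x4 + 115.1x5 + 101x6 ≥ 281.8   (octane-barrels)
  5.49x1 + 5.01x2 + 4.91x3 + 3.41x4 + 5.57x5 + 5.35x6 ≥ 9.14   (energy)
  x1, x2, x3, x4, x5, x6 ≥ 0.
The cheapest feasible vertex uses only heavy naphtha, ethanol; straight-run naphtha, alkylate, toluene, reformate are not used. Binding constraints: octane-barrels and energy.
Solving gives x1 = 0.18671, x4 = 2.3798.
Objective = 64.74·0.18671 + 99.06·2.3798 = 247.8306.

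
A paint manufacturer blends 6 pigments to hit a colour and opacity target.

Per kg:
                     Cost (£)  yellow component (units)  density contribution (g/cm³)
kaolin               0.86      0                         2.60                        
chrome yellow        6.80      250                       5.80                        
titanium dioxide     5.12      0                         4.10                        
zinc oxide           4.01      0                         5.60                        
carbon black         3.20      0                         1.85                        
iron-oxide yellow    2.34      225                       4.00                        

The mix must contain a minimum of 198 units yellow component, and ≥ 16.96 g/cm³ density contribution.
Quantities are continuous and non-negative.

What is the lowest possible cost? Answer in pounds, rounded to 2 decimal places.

£6.50

This is a linear program. Let x1 = kg of kaolin, x2 = kg of chrome yellow, x3 = kg of titanium dioxide, x4 = kg of zinc oxide, x5 = kg of carbon black, x6 = kg of iron-oxide yellow.
min 0.86x1 + 6.8x2 + 5.12x3 + 4.01x4 + 3.2x5 + 2.34x6 with:
  250x2 + 225x6 ≥ 198   (yellow component)
  2.6x1 + 5.8x2 + 4.1x3 + 5.6x4 + 1.85x5 + 4x6 ≥ 16.96   (density contribution)
  x1, x2, x3, x4, x5, x6 ≥ 0.
At the optimum only kaolin, iron-oxide yellow are positive (chrome yellow, titanium dioxide, zinc oxide, carbon black = 0). The yellow component and density contribution requirements are met with equality.
Solving gives x1 = 5.169, x6 = 0.88.
Objective = 0.86·5.169 + 2.34·0.88 = 6.5045.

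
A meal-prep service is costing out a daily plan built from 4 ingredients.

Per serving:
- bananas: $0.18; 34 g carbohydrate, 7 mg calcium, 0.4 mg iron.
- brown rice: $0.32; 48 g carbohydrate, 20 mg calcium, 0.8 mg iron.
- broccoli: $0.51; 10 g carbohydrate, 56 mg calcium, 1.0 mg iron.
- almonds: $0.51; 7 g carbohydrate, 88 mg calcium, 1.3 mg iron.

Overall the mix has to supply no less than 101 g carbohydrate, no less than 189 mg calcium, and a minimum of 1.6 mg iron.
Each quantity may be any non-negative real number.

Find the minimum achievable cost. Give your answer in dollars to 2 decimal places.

$1.45

Treat it as an LP. Let x1 = servings of bananas, x2 = servings of brown rice, x3 = servings of broccoli, x4 = servings of almonds.
Minimize 0.18x1 + 0.32x2 + 0.51x3 + 0.51x4 subject to:
  34x1 + 48x2 + 10x3 + 7x4 ≥ 101   (carbohydrate)
  7x1 + 20x2 + 56x3 + 88x4 ≥ 189   (calcium)
  0.4x1 + 0.8x2 + 1x3 + 1.3x4 ≥ 1.6   (iron)
  x1, x2, x3, x4 ≥ 0.
The cheapest feasible vertex uses only bananas, almonds; brown rice, broccoli are not used. There the carbohydrate and calcium constraints are tight.
That vertex is x1 = 2.571, x4 = 1.943.
Hence cost = 0.18·2.571 + 0.51·1.943 = $1.4537.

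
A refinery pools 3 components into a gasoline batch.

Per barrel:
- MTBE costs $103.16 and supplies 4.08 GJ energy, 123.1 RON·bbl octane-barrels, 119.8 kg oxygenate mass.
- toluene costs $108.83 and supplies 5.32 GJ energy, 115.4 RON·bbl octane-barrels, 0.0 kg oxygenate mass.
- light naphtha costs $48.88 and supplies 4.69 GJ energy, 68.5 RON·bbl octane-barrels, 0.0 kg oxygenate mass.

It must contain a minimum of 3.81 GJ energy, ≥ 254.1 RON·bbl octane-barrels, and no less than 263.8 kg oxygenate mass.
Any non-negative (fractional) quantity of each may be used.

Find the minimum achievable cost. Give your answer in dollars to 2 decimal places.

$227.16

This is a linear program. Let x1 = barrels of MTBE, x2 = barrels of toluene, x3 = barrels of light naphtha.
min 103.16x1 + 108.83x2 + 48.88x3 s.t.:
  4.08x1 + 5.32x2 + 4.69x3 ≥ 3.81   (energy)
  123.1x1 + 115.4x2 + 68.5x3 ≥ 254.1   (octane-barrels)
  119.8x1 ≥ 263.8   (oxygenate mass)
  x1, x2, x3 ≥ 0.
The cheapest feasible vertex uses only MTBE; toluene, light naphtha are not used. Binding constraint: oxygenate mass.
That vertex is x1 = 2.202.
Objective = 103.16·2.202 = 227.1583.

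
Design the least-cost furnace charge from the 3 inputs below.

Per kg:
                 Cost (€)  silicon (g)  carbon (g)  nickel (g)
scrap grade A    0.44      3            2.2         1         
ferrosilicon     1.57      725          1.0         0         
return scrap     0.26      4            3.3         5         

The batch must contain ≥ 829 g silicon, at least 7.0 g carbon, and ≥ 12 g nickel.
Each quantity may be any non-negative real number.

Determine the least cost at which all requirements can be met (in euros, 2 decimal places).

€2.40

This is a linear program. Let x1 = kg of scrap grade A, x2 = kg of ferrosilicon, x3 = kg of return scrap.
min 0.44x1 + 1.57x2 + 0.26x3 s.t.:
  3x1 + 725x2 + 4x3 ≥ 829   (silicon)
  2.2x1 + 1x2 + 3.3x3 ≥ 7   (carbon)
  1x1 + 5x3 ≥ 12   (nickel)
  x1, x2, x3 ≥ 0.
The minimum-cost mix takes nothing from scrap grade A — only ferrosilicon, return scrap. The silicon and nickel requirements are met with equality.
Solving gives x2 = 1.13, x3 = 2.4.
Cost = 1.57·1.13 + 0.26·2.4 = 2.3981.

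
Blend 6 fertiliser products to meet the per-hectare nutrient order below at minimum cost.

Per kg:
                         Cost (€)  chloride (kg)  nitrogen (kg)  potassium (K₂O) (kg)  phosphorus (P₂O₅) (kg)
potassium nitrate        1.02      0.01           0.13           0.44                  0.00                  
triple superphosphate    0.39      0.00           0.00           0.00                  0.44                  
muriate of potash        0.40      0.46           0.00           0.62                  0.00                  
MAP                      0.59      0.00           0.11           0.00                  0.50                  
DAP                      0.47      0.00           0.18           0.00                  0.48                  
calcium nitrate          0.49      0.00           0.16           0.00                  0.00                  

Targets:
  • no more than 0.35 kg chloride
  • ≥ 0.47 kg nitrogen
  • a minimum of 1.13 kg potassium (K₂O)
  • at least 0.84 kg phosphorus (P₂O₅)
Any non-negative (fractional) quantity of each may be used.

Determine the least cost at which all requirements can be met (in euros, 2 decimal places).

Treat it as an LP. Let x1 = kg of potassium nitrate, x2 = kg of triple superphosphate, x3 = kg of muriate of potash, x4 = kg of MAP, x5 = kg of DAP, x6 = kg of calcium nitrate.
Minimise 1.02x1 + 0.39x2 + 0.4x3 + 0.59x4 + 0.47x5 + 0.49x6 subject to:
  0.01x1 + 0.46x3 ≤ 0.35   (chloride)
  0.13x1 + 0.11x4 + 0.18x5 + 0.16x6 ≥ 0.47   (nitrogen)
  0.44x1 + 0.62x3 ≥ 1.13   (potassium (K₂O))
  0.44x2 + 0.5x4 + 0.48x5 ≥ 0.84   (phosphorus (P₂O₅))
  x1, x2, x3, x4, x5, x6 ≥ 0.
The optimal basis is {potassium nitrate, triple superphosphate, muriate of potash, DAP}; MAP, calcium nitrate drop out. Binding constraints: chloride, nitrogen, potassium (K₂O), phosphorus (P₂O₅).
Optimal quantities: potassium nitrate = 1.543 kg, triple superphosphate = 0.2766 kg, muriate of potash = 0.7273 kg, DAP = 1.496 kg.
Total cost: 1.02·1.543 + 0.39·0.2766 + 0.4·0.7273 + 0.47·1.496 = 2.6758.

€2.68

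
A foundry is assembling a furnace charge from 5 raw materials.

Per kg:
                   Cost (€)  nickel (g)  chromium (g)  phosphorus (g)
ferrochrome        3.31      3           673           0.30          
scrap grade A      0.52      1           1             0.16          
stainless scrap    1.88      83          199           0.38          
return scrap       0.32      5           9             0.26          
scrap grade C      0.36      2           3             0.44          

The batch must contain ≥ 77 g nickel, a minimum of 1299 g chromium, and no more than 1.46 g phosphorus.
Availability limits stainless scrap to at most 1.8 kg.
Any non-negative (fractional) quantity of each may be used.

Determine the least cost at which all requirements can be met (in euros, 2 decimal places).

€7.17

Set it up as a linear program. Let x1 = kg of ferrochrome, x2 = kg of scrap grade A, x3 = kg of stainless scrap, x4 = kg of return scrap, x5 = kg of scrap grade C.
min 3.31x1 + 0.52x2 + 1.88x3 + 0.32x4 + 0.36x5 with:
  3x1 + 1x2 + 83x3 + 5x4 + 2x5 ≥ 77   (nickel)
  673x1 + 1x2 + 199x3 + 9x4 + 3x5 ≥ 1299   (chromium)
  0.3x1 + 0.16x2 + 0.38x3 + 0.26x4 + 0.44x5 ≤ 1.46   (phosphorus)
  x3 ≤ 1.8
  x1, x2, x3, x4, x5 ≥ 0.
The cheapest feasible vertex uses only ferrochrome, stainless scrap; scrap grade A, return scrap, scrap grade C are not used. The nickel and chromium requirements are met with equality.
Optimal quantities: ferrochrome = 1.674 kg, stainless scrap = 0.8672 kg.
Total cost: 3.31·1.674 + 1.88·0.8672 = 7.1713.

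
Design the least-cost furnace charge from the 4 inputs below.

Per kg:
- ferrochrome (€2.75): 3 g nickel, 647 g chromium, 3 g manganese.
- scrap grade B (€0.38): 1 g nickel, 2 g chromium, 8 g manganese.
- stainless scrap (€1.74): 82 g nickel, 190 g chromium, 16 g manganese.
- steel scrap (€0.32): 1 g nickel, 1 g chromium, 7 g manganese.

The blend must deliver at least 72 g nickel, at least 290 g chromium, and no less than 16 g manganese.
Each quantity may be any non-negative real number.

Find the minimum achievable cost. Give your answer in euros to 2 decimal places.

€2.11

Let x1 = kg of ferrochrome, x2 = kg of scrap grade B, x3 = kg of stainless scrap, x4 = kg of steel scrap.
Minimise 2.75x1 + 0.38x2 + 1.74x3 + 0.32x4 subject to:
  3x1 + 1x2 + 82x3 + 1x4 ≥ 72   (nickel)
  647x1 + 2x2 + 190x3 + 1x4 ≥ 290   (chromium)
  3x1 + 8x2 + 16x3 + 7x4 ≥ 16   (manganese)
  x1, x2, x3, x4 ≥ 0.
The optimal basis is {ferrochrome, stainless scrap, steel scrap}; scrap grade B drops out. The nickel, chromium, manganese requirements are met with equality.
So ferrochrome = 0.1929 kg, stainless scrap = 0.8683 kg, steel scrap = 0.2183 kg.
Hence cost = 2.75·0.1929 + 1.74·0.8683 + 0.32·0.2183 = €2.1112.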